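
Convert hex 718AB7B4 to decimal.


718AB7B4 hex = 1904916404 decimal

1904916404


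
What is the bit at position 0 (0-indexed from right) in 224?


0b11100000, position 0 = 0

0


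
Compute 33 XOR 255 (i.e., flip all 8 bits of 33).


33 ^ 255 = 222

222


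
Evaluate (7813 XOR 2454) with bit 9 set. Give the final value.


Step 1: 7813 ^ 2454 = 5907
Step 2: 5907 | (1 << 9) = 5907 | 512 = 5907

5907


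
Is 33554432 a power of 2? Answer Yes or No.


0b10000000000000000000000000. Only one bit set => Yes

Yes


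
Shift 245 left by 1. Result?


0b11110101 << 1 = 0b111101010 = 490

490


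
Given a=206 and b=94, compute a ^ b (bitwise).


206 ^ 94 = 144

144


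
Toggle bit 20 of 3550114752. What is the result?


3550114752 ^ (1 << 20) = 3550114752 ^ 1048576 = 3549066176

3549066176


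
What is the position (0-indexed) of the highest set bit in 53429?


0b1101000010110101. Highest set bit at position 15

15


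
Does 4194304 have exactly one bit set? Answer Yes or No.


0b10000000000000000000000. Only one bit set => Yes

Yes


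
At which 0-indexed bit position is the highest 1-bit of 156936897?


0b1001010110101010101011000001. Highest set bit at position 27

27


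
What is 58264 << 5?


0b1110001110011000 << 5 = 0b111000111001100000000 = 1864448

1864448


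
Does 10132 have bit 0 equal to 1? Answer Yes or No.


0b10011110010100, bit 0 = 0. No

No


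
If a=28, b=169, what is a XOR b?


28 ^ 169 = 181

181


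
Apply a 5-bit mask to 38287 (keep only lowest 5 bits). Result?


38287 & 31 = 15

15


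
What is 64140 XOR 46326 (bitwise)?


0b1111101010001100 ^ 0b1011010011110110 = 0b100111001111010 = 20090

20090


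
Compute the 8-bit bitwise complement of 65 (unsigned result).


~0b1000001 = 0b10111110 = 190 (8-bit unsigned)

190


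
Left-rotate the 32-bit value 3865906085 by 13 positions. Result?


Rotate 0b11100110011011010000101110100101 left by 13 (32-bit) = 0b10100001011101001011110011001101 = 2708782285

2708782285


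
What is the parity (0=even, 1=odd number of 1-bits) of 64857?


0b1111110101011001 has 11 ones => parity 1

1


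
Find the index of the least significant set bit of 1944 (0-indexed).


0b11110011000. Lowest set bit at position 3

3


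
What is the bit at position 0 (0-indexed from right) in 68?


0b1000100, position 0 = 0

0


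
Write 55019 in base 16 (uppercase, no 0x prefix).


55019 = D6EB hex

D6EB


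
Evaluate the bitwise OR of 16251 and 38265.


0b11111101111011 | 0b1001010101111001 = 0b1011111101111011 = 49019

49019


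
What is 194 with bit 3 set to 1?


194 | (1 << 3) = 194 | 8 = 202

202


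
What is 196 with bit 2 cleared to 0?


196 & ~(1 << 2) = 192

192


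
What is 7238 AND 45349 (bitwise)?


0b1110001000110 & 0b1011000100100101 = 0b1000000000100 = 4100

4100


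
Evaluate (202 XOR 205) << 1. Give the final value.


Step 1: 202 ^ 205 = 7
Step 2: 7 << 1 = 14

14


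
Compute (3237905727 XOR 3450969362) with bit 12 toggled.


Step 1: 3237905727 ^ 3450969362 = 223287341
Step 2: 223287341 ^ (1 << 12) = 223287341 ^ 4096 = 223283245

223283245


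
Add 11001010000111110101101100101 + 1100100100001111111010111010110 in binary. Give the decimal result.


11001010000111110101101100101 + 1100100100001111111010111010110 = 1111101110010111110000100111011 = 2110513467

2110513467


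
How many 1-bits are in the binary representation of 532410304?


0b11111101110111110111111000000 has 20 set bits

20


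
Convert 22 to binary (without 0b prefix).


22 = 10110 in binary

10110


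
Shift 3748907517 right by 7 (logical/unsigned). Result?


0b11011111011100111100100111111101 >> 7 = 0b1101111101110011110010011 = 29288339

29288339


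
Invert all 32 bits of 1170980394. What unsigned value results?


1170980394 ^ 4294967295 = 3123986901

3123986901


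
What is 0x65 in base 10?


65 hex = 101 decimal

101


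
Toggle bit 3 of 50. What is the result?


50 ^ (1 << 3) = 50 ^ 8 = 58

58


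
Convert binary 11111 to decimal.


11111 in decimal = 31

31


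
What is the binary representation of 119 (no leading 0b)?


119 = 1110111 in binary

1110111


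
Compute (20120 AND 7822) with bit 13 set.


Step 1: 20120 & 7822 = 3720
Step 2: 3720 | (1 << 13) = 3720 | 8192 = 11912

11912


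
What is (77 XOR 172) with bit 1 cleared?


Step 1: 77 ^ 172 = 225
Step 2: 225 & ~(1 << 1) = 225

225


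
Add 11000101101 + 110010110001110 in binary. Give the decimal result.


11000101101 + 110010110001110 = 110101110111011 = 27579

27579


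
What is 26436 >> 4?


0b110011101000100 >> 4 = 0b11001110100 = 1652

1652


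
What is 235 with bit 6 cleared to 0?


235 & ~(1 << 6) = 171

171


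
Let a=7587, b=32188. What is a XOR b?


7587 ^ 32188 = 24607

24607


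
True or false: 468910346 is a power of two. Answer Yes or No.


0b11011111100110000000100001010. Multiple bits set => No

No


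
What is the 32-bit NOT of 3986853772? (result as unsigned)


~0b11101101101000101000111110001100 = 0b10010010111010111000001110011 = 308113523 (32-bit unsigned)

308113523


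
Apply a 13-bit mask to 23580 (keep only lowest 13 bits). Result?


23580 & 8191 = 7196

7196


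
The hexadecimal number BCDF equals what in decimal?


BCDF hex = 48351 decimal

48351


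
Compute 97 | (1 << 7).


97 | (1 << 7) = 97 | 128 = 225

225


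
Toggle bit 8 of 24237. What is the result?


24237 ^ (1 << 8) = 24237 ^ 256 = 24493

24493


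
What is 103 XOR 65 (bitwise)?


0b1100111 ^ 0b1000001 = 0b100110 = 38

38


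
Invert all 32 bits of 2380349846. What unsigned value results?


2380349846 ^ 4294967295 = 1914617449

1914617449


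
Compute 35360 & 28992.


0b1000101000100000 & 0b111000101000000 = 0b0 = 0

0


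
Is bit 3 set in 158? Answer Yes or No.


0b10011110, bit 3 = 1. Yes

Yes


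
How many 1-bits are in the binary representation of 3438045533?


0b11001100111011000110100101011101 has 18 set bits

18


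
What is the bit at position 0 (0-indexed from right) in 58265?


0b1110001110011001, position 0 = 1

1


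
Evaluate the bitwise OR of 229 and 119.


0b11100101 | 0b1110111 = 0b11110111 = 247

247


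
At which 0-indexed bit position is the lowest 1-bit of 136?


0b10001000. Lowest set bit at position 3

3


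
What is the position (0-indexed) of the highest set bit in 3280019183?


0b11000011100000010001111011101111. Highest set bit at position 31

31


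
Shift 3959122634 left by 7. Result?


0b11101011111110110110101011001010 << 7 = 0b111010111111101101101010110010100000000 = 506767697152

506767697152


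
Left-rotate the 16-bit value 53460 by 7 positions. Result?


Rotate 0b1101000011010100 left by 7 (16-bit) = 0b110101001101000 = 27240

27240


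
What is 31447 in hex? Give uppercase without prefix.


31447 = 7AD7 hex

7AD7


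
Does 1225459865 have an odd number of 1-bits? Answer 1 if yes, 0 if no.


0b1001001000010110000100010011001 has 11 ones => parity 1

1


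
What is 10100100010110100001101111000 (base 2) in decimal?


10100100010110100001101111000 in decimal = 344671096

344671096


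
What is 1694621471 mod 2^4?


1694621471 & 15 = 15

15


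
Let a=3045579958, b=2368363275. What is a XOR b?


3045579958 ^ 2368363275 = 950896573

950896573


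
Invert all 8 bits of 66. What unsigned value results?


66 ^ 255 = 189

189


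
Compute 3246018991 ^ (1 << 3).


3246018991 ^ (1 << 3) = 3246018991 ^ 8 = 3246018983

3246018983


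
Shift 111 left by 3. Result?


0b1101111 << 3 = 0b1101111000 = 888

888


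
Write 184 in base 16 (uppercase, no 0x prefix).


184 = B8 hex

B8


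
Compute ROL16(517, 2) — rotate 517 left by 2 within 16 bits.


Rotate 0b1000000101 left by 2 (16-bit) = 0b100000010100 = 2068

2068


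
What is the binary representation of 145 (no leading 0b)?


145 = 10010001 in binary

10010001


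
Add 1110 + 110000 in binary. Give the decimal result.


1110 + 110000 = 111110 = 62

62


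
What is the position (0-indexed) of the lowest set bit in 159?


0b10011111. Lowest set bit at position 0

0


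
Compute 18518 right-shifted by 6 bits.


0b100100001010110 >> 6 = 0b100100001 = 289

289


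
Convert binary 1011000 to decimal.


1011000 in decimal = 88

88


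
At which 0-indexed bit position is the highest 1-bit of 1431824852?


0b1010101010101111110100111010100. Highest set bit at position 30

30


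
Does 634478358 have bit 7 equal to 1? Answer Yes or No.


0b100101110100010101111100010110, bit 7 = 0. No

No


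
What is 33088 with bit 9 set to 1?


33088 | (1 << 9) = 33088 | 512 = 33600

33600


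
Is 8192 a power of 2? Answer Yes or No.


0b10000000000000. Only one bit set => Yes

Yes


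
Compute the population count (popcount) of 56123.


0b1101101100111011 has 11 set bits

11


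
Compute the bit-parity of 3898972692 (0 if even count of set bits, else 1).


0b11101000011001011001101000010100 has 14 ones => parity 0

0


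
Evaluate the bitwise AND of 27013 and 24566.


0b110100110000101 & 0b101111111110110 = 0b100100110000100 = 18820

18820


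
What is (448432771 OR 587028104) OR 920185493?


Step 1: 448432771 | 587028104 = 989847179
Step 2: 989847179 | 920185493 = 1056964255

1056964255


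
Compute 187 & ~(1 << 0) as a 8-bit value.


187 & ~(1 << 0) = 186

186


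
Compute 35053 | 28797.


0b1000100011101101 | 0b111000001111101 = 0b1111100011111101 = 63741

63741


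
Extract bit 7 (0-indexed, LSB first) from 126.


0b1111110, position 7 = 0

0


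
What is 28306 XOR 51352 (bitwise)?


0b110111010010010 ^ 0b1100100010011000 = 0b1010011000001010 = 42506

42506


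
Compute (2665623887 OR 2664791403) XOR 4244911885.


Step 1: 2665623887 | 2664791403 = 2667019631
Step 2: 2667019631 ^ 4244911885 = 1676888674

1676888674


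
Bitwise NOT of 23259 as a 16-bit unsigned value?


~0b101101011011011 = 0b1010010100100100 = 42276 (16-bit unsigned)

42276


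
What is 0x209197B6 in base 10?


209197B6 hex = 546412470 decimal

546412470


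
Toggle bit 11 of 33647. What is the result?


33647 ^ (1 << 11) = 33647 ^ 2048 = 35695

35695


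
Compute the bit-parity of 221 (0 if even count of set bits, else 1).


0b11011101 has 6 ones => parity 0

0


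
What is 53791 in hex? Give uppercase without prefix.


53791 = D21F hex

D21F


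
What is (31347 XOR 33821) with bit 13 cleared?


Step 1: 31347 ^ 33821 = 65134
Step 2: 65134 & ~(1 << 13) = 56942

56942


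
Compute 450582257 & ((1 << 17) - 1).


450582257 & 131071 = 87793

87793


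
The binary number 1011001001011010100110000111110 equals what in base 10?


1011001001011010100110000111110 in decimal = 1496140862

1496140862


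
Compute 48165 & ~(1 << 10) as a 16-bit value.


48165 & ~(1 << 10) = 47141

47141


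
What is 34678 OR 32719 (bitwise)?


0b1000011101110110 | 0b111111111001111 = 0b1111111111111111 = 65535

65535


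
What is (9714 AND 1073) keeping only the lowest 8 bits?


Step 1: 9714 & 1073 = 1072
Step 2: 1072 & 255 = 48

48


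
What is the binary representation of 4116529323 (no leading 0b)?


4116529323 = 11110101010111010100000010101011 in binary

11110101010111010100000010101011


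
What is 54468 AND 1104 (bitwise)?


0b1101010011000100 & 0b10001010000 = 0b10001000000 = 1088

1088


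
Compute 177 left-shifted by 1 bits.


0b10110001 << 1 = 0b101100010 = 354

354


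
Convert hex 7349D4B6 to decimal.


7349D4B6 hex = 1934218422 decimal

1934218422


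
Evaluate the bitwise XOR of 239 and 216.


0b11101111 ^ 0b11011000 = 0b110111 = 55

55


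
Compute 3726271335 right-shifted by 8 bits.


0b11011110000110100110001101100111 >> 8 = 0b110111100001101001100011 = 14555747

14555747


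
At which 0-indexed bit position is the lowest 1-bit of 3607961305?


0b11010111000011010001111011011001. Lowest set bit at position 0

0


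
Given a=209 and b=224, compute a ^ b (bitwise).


209 ^ 224 = 49

49


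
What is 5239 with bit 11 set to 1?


5239 | (1 << 11) = 5239 | 2048 = 7287

7287


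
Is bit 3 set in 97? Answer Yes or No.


0b1100001, bit 3 = 0. No

No


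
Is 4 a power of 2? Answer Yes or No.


0b100. Only one bit set => Yes

Yes


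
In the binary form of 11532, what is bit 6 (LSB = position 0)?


0b10110100001100, position 6 = 0

0


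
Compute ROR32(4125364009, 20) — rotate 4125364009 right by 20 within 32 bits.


Rotate 0b11110101111001000000111100101001 right by 20 (32-bit) = 0b1000000111100101001111101011110 = 1089642334

1089642334


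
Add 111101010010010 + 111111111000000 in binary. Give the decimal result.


111101010010010 + 111111111000000 = 1111101001010010 = 64082

64082


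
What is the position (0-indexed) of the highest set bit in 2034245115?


0b1111001010000000001110111111011. Highest set bit at position 30

30


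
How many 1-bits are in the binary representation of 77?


0b1001101 has 4 set bits

4


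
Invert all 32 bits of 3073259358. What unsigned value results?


3073259358 ^ 4294967295 = 1221707937

1221707937


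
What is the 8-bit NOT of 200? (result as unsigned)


~0b11001000 = 0b110111 = 55 (8-bit unsigned)

55


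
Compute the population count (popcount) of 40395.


0b1001110111001011 has 10 set bits

10


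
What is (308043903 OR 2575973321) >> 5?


Step 1: 308043903 | 2575973321 = 2615049215
Step 2: 2615049215 >> 5 = 81720287

81720287


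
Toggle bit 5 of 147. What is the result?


147 ^ (1 << 5) = 147 ^ 32 = 179

179


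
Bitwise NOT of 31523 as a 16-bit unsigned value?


~0b111101100100011 = 0b1000010011011100 = 34012 (16-bit unsigned)

34012


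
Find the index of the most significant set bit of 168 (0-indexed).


0b10101000. Highest set bit at position 7

7


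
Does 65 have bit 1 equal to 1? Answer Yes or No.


0b1000001, bit 1 = 0. No

No


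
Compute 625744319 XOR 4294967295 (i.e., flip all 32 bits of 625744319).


625744319 ^ 4294967295 = 3669222976

3669222976


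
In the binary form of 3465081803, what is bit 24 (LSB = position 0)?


0b11001110100010001111001111001011, position 24 = 0

0


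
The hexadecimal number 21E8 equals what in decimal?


21E8 hex = 8680 decimal

8680


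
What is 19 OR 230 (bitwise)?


0b10011 | 0b11100110 = 0b11110111 = 247

247


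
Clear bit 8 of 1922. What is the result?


1922 & ~(1 << 8) = 1666

1666


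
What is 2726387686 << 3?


0b10100010100000010101111111100110 << 3 = 0b10100010100000010101111111100110000 = 21811101488

21811101488


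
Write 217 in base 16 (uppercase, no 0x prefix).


217 = D9 hex

D9


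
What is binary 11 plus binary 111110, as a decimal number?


11 + 111110 = 1000001 = 65

65


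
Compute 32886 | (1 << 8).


32886 | (1 << 8) = 32886 | 256 = 33142

33142


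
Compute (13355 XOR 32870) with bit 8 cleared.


Step 1: 13355 ^ 32870 = 46157
Step 2: 46157 & ~(1 << 8) = 46157

46157


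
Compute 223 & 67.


0b11011111 & 0b1000011 = 0b1000011 = 67

67


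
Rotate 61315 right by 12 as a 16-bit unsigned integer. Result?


Rotate 0b1110111110000011 right by 12 (16-bit) = 0b1111100000111110 = 63550

63550


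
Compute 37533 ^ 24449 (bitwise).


0b1001001010011101 ^ 0b101111110000001 = 0b1100110100011100 = 52508

52508


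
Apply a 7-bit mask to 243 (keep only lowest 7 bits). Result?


243 & 127 = 115

115


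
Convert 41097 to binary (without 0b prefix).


41097 = 1010000010001001 in binary

1010000010001001


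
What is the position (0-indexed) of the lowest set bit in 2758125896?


0b10100100011001011010100101001000. Lowest set bit at position 3

3


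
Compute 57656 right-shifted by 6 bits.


0b1110000100111000 >> 6 = 0b1110000100 = 900

900


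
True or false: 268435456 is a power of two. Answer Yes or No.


0b10000000000000000000000000000. Only one bit set => Yes

Yes


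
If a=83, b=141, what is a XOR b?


83 ^ 141 = 222

222


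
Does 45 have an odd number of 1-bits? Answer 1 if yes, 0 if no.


0b101101 has 4 ones => parity 0

0


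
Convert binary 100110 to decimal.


100110 in decimal = 38

38


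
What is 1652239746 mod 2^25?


1652239746 & 33554431 = 8072578

8072578


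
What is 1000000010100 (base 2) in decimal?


1000000010100 in decimal = 4116

4116


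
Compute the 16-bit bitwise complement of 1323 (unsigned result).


~0b10100101011 = 0b1111101011010100 = 64212 (16-bit unsigned)

64212


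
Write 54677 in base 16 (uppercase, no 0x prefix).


54677 = D595 hex

D595


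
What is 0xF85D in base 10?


F85D hex = 63581 decimal

63581


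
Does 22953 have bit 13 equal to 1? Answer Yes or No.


0b101100110101001, bit 13 = 0. No

No


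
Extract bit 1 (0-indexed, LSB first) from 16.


0b10000, position 1 = 0

0


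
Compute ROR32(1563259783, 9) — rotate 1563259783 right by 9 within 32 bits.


Rotate 0b1011101001011010111001110000111 right by 9 (32-bit) = 0b11000011101011101001011010111001 = 3282998969

3282998969


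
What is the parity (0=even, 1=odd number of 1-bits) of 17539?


0b100010010000011 has 5 ones => parity 1

1


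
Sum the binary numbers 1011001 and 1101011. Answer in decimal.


1011001 + 1101011 = 11000100 = 196

196


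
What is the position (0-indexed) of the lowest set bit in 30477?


0b111011100001101. Lowest set bit at position 0

0


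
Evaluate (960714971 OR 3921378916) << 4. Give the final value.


Step 1: 960714971 | 3921378916 = 4194008831
Step 2: 4194008831 << 4 = 67104141296

67104141296


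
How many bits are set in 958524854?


0b111001001000011110110110110110 has 17 set bits

17


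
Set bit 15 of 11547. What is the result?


11547 | (1 << 15) = 11547 | 32768 = 44315

44315


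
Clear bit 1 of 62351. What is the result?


62351 & ~(1 << 1) = 62349

62349


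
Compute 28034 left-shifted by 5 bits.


0b110110110000010 << 5 = 0b11011011000001000000 = 897088

897088


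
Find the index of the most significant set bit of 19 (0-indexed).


0b10011. Highest set bit at position 4

4


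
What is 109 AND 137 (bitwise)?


0b1101101 & 0b10001001 = 0b1001 = 9

9


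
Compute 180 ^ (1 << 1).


180 ^ (1 << 1) = 180 ^ 2 = 182

182


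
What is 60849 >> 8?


0b1110110110110001 >> 8 = 0b11101101 = 237

237


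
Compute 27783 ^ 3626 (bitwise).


0b110110010000111 ^ 0b111000101010 = 0b110001010101101 = 25261

25261


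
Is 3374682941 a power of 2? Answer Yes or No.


0b11001001001001011001001100111101. Multiple bits set => No

No


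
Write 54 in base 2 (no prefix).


54 = 110110 in binary

110110


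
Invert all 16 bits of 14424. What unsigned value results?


14424 ^ 65535 = 51111

51111


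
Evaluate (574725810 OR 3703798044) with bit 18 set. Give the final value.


Step 1: 574725810 | 3703798044 = 4274257854
Step 2: 4274257854 | (1 << 18) = 4274257854 | 262144 = 4274519998

4274519998


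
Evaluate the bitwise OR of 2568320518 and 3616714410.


0b10011001000101010111011000000110 | 0b11010111100100101010111010101010 = 0b11011111100101111111111010101110 = 3751280302

3751280302


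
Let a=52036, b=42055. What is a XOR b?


52036 ^ 42055 = 28419

28419


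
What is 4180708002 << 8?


0b11111001001100001000101010100010 << 8 = 0b1111100100110000100010101010001000000000 = 1070261248512

1070261248512


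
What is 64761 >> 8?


0b1111110011111001 >> 8 = 0b11111100 = 252

252


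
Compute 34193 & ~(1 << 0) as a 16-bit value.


34193 & ~(1 << 0) = 34192

34192


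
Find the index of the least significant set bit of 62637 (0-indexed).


0b1111010010101101. Lowest set bit at position 0

0


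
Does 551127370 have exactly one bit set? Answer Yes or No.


0b100000110110011000100101001010. Multiple bits set => No

No


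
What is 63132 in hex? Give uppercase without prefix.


63132 = F69C hex

F69C


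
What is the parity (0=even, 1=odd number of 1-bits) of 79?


0b1001111 has 5 ones => parity 1

1


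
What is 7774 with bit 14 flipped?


7774 ^ (1 << 14) = 7774 ^ 16384 = 24158

24158


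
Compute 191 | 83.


0b10111111 | 0b1010011 = 0b11111111 = 255

255


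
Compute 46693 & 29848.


0b1011011001100101 & 0b111010010011000 = 0b11010000000000 = 13312

13312


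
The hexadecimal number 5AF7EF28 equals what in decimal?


5AF7EF28 hex = 1526198056 decimal

1526198056


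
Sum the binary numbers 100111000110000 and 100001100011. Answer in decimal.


100111000110000 + 100001100011 = 101011010010011 = 22163

22163


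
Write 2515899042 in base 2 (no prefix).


2515899042 = 10010101111101011001001010100010 in binary

10010101111101011001001010100010


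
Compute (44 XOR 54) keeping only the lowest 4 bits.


Step 1: 44 ^ 54 = 26
Step 2: 26 & 15 = 10

10


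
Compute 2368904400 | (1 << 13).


2368904400 | (1 << 13) = 2368904400 | 8192 = 2368912592

2368912592


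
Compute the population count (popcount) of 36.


0b100100 has 2 set bits

2


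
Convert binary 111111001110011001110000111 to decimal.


111111001110011001110000111 in decimal = 132592519

132592519


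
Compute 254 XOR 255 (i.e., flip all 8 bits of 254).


254 ^ 255 = 1

1


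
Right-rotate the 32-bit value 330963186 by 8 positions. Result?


Rotate 0b10011101110100001100011110010 right by 8 (32-bit) = 0b11110010000100111011101000011000 = 4061379096

4061379096


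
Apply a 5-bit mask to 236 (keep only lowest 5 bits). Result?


236 & 31 = 12

12


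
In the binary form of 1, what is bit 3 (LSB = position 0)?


0b1, position 3 = 0

0


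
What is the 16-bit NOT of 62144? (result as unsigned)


~0b1111001011000000 = 0b110100111111 = 3391 (16-bit unsigned)

3391


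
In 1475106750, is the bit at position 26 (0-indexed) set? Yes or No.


0b1010111111011000101011110111110, bit 26 = 1. Yes

Yes


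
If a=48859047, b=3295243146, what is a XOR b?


48859047 ^ 3295243146 = 3330337837

3330337837


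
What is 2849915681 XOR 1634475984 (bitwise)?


0b10101001110111100100001100100001 ^ 0b1100001011011000001111111010000 = 0b11001000101100100101110011110001 = 3367132401

3367132401


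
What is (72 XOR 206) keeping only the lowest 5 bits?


Step 1: 72 ^ 206 = 134
Step 2: 134 & 31 = 6

6


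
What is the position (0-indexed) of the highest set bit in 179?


0b10110011. Highest set bit at position 7

7


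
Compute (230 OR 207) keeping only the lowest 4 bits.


Step 1: 230 | 207 = 239
Step 2: 239 & 15 = 15

15


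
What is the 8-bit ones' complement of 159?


159 ^ 255 = 96

96


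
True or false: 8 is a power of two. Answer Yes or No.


0b1000. Only one bit set => Yes

Yes


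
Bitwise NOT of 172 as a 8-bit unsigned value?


~0b10101100 = 0b1010011 = 83 (8-bit unsigned)

83


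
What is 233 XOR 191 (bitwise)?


0b11101001 ^ 0b10111111 = 0b1010110 = 86

86


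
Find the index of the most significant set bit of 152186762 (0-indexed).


0b1001000100100010111110001010. Highest set bit at position 27

27


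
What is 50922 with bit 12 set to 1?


50922 | (1 << 12) = 50922 | 4096 = 55018

55018


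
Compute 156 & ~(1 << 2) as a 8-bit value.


156 & ~(1 << 2) = 152

152


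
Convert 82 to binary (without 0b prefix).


82 = 1010010 in binary

1010010


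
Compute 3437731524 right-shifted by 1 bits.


0b11001100111001111001111011000100 >> 1 = 0b1100110011100111100111101100010 = 1718865762

1718865762


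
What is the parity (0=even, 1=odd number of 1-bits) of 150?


0b10010110 has 4 ones => parity 0

0


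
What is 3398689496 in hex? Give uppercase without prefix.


3398689496 = CA93E2D8 hex

CA93E2D8


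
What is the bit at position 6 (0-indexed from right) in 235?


0b11101011, position 6 = 1

1


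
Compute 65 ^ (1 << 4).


65 ^ (1 << 4) = 65 ^ 16 = 81

81


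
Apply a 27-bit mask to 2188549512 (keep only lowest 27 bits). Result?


2188549512 & 134217727 = 41065864

41065864


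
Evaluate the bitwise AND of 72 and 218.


0b1001000 & 0b11011010 = 0b1001000 = 72

72


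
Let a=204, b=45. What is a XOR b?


204 ^ 45 = 225

225


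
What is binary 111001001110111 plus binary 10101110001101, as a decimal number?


111001001110111 + 10101110001101 = 1001111000000100 = 40452

40452


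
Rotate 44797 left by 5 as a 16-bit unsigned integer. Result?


Rotate 0b1010111011111101 left by 5 (16-bit) = 0b1101111110110101 = 57269

57269


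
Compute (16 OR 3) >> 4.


Step 1: 16 | 3 = 19
Step 2: 19 >> 4 = 1

1


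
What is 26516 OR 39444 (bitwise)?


0b110011110010100 | 0b1001101000010100 = 0b1111111110010100 = 65428

65428


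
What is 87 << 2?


0b1010111 << 2 = 0b101011100 = 348

348


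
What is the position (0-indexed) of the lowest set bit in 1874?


0b11101010010. Lowest set bit at position 1

1


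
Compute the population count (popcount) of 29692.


0b111001111111100 has 11 set bits

11


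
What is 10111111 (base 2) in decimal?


10111111 in decimal = 191

191


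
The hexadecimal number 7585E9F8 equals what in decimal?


7585E9F8 hex = 1971710456 decimal

1971710456


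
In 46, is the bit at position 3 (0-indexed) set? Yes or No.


0b101110, bit 3 = 1. Yes

Yes


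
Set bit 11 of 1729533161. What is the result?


1729533161 | (1 << 11) = 1729533161 | 2048 = 1729535209

1729535209


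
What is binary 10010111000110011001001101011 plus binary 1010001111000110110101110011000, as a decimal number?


10010111000110011001001101011 + 1010001111000110110101110011000 = 1100100110001101001111000000011 = 1690738179

1690738179


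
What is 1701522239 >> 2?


0b1100101011010110010101100111111 >> 2 = 0b11001010110101100101011001111 = 425380559

425380559


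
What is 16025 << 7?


0b11111010011001 << 7 = 0b111110100110010000000 = 2051200

2051200


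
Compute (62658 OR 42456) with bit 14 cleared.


Step 1: 62658 | 42456 = 62938
Step 2: 62938 & ~(1 << 14) = 46554

46554


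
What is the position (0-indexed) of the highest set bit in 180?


0b10110100. Highest set bit at position 7

7


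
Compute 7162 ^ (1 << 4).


7162 ^ (1 << 4) = 7162 ^ 16 = 7146

7146


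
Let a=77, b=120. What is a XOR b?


77 ^ 120 = 53

53


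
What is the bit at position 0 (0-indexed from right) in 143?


0b10001111, position 0 = 1

1


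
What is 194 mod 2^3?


194 & 7 = 2

2


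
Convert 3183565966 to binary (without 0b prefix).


3183565966 = 10111101110000010101110010001110 in binary

10111101110000010101110010001110


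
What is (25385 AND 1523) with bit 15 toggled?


Step 1: 25385 & 1523 = 289
Step 2: 289 ^ (1 << 15) = 289 ^ 32768 = 33057

33057


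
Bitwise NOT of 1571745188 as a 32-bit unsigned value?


~0b1011101101011101110110110100100 = 0b10100010010100010001001001011011 = 2723222107 (32-bit unsigned)

2723222107


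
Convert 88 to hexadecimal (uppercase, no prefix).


88 = 58 hex

58


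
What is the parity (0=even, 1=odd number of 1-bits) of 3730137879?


0b11011110010101010110001100010111 has 18 ones => parity 0

0


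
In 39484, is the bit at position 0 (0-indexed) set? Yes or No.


0b1001101000111100, bit 0 = 0. No

No


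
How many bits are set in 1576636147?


0b1011101111110011000111011110011 has 21 set bits

21


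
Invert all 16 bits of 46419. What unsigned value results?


46419 ^ 65535 = 19116

19116


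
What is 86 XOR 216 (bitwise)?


0b1010110 ^ 0b11011000 = 0b10001110 = 142

142


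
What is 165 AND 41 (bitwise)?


0b10100101 & 0b101001 = 0b100001 = 33

33


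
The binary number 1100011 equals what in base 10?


1100011 in decimal = 99

99


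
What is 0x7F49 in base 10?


7F49 hex = 32585 decimal

32585


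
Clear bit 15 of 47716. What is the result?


47716 & ~(1 << 15) = 14948

14948


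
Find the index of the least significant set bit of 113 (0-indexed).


0b1110001. Lowest set bit at position 0

0


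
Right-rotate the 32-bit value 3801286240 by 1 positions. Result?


Rotate 0b11100010100100110000011001100000 right by 1 (32-bit) = 0b1110001010010011000001100110000 = 1900643120

1900643120


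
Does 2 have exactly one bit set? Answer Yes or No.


0b10. Only one bit set => Yes

Yes


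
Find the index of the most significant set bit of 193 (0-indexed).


0b11000001. Highest set bit at position 7

7


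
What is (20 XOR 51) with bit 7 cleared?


Step 1: 20 ^ 51 = 39
Step 2: 39 & ~(1 << 7) = 39

39


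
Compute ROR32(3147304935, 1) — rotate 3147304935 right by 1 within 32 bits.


Rotate 0b10111011100110000000111111100111 right by 1 (32-bit) = 0b11011101110011000000011111110011 = 3721136115

3721136115


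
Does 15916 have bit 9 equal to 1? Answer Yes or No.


0b11111000101100, bit 9 = 1. Yes

Yes


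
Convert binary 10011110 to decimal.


10011110 in decimal = 158

158


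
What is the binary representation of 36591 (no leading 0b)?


36591 = 1000111011101111 in binary

1000111011101111


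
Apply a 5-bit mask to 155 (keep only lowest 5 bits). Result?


155 & 31 = 27

27


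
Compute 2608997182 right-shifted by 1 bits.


0b10011011100000100010001100111110 >> 1 = 0b1001101110000010001000110011111 = 1304498591

1304498591


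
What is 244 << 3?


0b11110100 << 3 = 0b11110100000 = 1952

1952


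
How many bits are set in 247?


0b11110111 has 7 set bits

7


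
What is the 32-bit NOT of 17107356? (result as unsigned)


~0b1000001010000100110011100 = 0b11111110111110101111011001100011 = 4277859939 (32-bit unsigned)

4277859939


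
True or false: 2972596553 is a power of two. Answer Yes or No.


0b10110001001011100011100101001001. Multiple bits set => No

No


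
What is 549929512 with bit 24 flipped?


549929512 ^ (1 << 24) = 549929512 ^ 16777216 = 566706728

566706728


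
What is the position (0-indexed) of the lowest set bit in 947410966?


0b111000011110000101100000010110. Lowest set bit at position 1

1


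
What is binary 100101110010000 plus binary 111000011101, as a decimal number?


100101110010000 + 111000011101 = 101100110101101 = 22957

22957


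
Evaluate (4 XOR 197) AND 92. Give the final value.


Step 1: 4 ^ 197 = 193
Step 2: 193 & 92 = 64

64


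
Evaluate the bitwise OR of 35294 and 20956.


0b1000100111011110 | 0b101000111011100 = 0b1101100111011110 = 55774

55774


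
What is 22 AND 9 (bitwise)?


0b10110 & 0b1001 = 0b0 = 0

0


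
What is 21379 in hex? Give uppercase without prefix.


21379 = 5383 hex

5383


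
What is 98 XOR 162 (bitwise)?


0b1100010 ^ 0b10100010 = 0b11000000 = 192

192


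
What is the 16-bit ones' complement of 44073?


44073 ^ 65535 = 21462

21462


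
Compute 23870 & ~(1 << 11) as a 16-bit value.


23870 & ~(1 << 11) = 21822

21822


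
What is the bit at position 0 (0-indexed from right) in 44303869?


0b10101001000000010111111101, position 0 = 1

1


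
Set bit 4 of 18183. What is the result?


18183 | (1 << 4) = 18183 | 16 = 18199

18199


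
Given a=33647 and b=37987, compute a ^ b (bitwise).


33647 ^ 37987 = 5900

5900


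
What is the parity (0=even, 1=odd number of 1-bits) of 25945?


0b110010101011001 has 8 ones => parity 0

0


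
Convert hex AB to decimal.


AB hex = 171 decimal

171


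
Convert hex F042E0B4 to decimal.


F042E0B4 hex = 4030914740 decimal

4030914740


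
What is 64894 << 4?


0b1111110101111110 << 4 = 0b11111101011111100000 = 1038304

1038304


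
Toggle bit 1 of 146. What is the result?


146 ^ (1 << 1) = 146 ^ 2 = 144

144


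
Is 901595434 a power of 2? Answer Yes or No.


0b110101101111010100000100101010. Multiple bits set => No

No


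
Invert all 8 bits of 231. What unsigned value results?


231 ^ 255 = 24

24


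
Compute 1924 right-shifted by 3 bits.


0b11110000100 >> 3 = 0b11110000 = 240

240


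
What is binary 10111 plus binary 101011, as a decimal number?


10111 + 101011 = 1000010 = 66

66


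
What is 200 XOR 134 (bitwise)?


0b11001000 ^ 0b10000110 = 0b1001110 = 78

78


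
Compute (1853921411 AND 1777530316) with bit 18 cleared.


Step 1: 1853921411 & 1777530316 = 1753256064
Step 2: 1753256064 & ~(1 << 18) = 1753256064

1753256064


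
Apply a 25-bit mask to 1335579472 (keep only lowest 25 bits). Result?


1335579472 & 33554431 = 26956624

26956624


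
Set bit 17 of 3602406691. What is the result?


3602406691 | (1 << 17) = 3602406691 | 131072 = 3602537763

3602537763


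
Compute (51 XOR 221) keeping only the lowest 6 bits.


Step 1: 51 ^ 221 = 238
Step 2: 238 & 63 = 46

46


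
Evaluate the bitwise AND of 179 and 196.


0b10110011 & 0b11000100 = 0b10000000 = 128

128


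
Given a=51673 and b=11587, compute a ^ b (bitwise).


51673 ^ 11587 = 58522

58522


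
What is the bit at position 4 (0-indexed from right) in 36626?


0b1000111100010010, position 4 = 1

1


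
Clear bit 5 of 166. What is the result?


166 & ~(1 << 5) = 134

134


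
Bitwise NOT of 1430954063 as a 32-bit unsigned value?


~0b1010101010010101010000001001111 = 0b10101010101101010101111110110000 = 2864013232 (32-bit unsigned)

2864013232


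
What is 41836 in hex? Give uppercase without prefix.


41836 = A36C hex

A36C


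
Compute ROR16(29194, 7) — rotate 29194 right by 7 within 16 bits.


Rotate 0b111001000001010 right by 7 (16-bit) = 0b1010011100100 = 5348

5348


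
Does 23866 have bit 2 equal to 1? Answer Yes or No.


0b101110100111010, bit 2 = 0. No

No


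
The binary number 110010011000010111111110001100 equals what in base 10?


110010011000010111111110001100 in decimal = 845250444

845250444


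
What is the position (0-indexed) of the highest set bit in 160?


0b10100000. Highest set bit at position 7

7


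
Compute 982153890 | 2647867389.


0b111010100010100111101010100010 | 0b10011101110100110011111111111101 = 0b10111111110110110111111111111111 = 3218833407

3218833407


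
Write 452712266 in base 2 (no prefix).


452712266 = 11010111110111101011101001010 in binary

11010111110111101011101001010


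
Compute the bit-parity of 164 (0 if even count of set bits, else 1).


0b10100100 has 3 ones => parity 1

1


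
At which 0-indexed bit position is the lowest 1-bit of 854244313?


0b110010111010101011101111011001. Lowest set bit at position 0

0


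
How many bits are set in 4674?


0b1001001000010 has 4 set bits

4


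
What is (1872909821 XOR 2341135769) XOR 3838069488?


Step 1: 1872909821 ^ 2341135769 = 3827871844
Step 2: 3827871844 ^ 3838069488 = 15530644

15530644


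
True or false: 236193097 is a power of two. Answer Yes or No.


0b1110000101000000010101001001. Multiple bits set => No

No


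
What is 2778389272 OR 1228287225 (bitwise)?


0b10100101100110101101101100011000 | 0b1001001001101100010110011111001 = 0b11101101101111101111111111111001 = 3988717561

3988717561


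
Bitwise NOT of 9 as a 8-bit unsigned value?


~0b1001 = 0b11110110 = 246 (8-bit unsigned)

246


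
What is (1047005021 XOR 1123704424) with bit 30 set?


Step 1: 1047005021 ^ 1123704424 = 2089965877
Step 2: 2089965877 | (1 << 30) = 2089965877 | 1073741824 = 2089965877

2089965877


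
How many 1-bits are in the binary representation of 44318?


0b1010110100011110 has 9 set bits

9


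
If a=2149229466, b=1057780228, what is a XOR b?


2149229466 ^ 1057780228 = 3205943710

3205943710


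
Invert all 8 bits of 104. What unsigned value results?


104 ^ 255 = 151

151


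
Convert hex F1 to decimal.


F1 hex = 241 decimal

241


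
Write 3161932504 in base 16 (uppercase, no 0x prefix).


3161932504 = BC7742D8 hex

BC7742D8


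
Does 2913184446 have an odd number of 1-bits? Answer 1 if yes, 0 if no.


0b10101101101000111010101010111110 has 19 ones => parity 1

1


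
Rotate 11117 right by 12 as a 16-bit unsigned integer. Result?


Rotate 0b10101101101101 right by 12 (16-bit) = 0b1011011011010010 = 46802

46802


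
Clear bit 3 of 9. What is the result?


9 & ~(1 << 3) = 1

1


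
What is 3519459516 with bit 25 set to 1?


3519459516 | (1 << 25) = 3519459516 | 33554432 = 3553013948

3553013948


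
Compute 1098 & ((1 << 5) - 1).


1098 & 31 = 10

10


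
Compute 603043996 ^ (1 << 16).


603043996 ^ (1 << 16) = 603043996 ^ 65536 = 602978460

602978460


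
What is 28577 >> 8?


0b110111110100001 >> 8 = 0b1101111 = 111

111


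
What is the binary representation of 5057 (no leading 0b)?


5057 = 1001111000001 in binary

1001111000001


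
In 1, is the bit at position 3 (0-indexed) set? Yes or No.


0b1, bit 3 = 0. No

No


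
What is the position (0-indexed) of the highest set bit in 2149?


0b100001100101. Highest set bit at position 11

11


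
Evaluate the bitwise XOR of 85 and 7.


0b1010101 ^ 0b111 = 0b1010010 = 82

82


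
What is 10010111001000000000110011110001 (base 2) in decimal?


10010111001000000000110011110001 in decimal = 2535460081

2535460081


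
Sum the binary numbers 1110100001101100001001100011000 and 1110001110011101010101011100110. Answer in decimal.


1110100001101100001001100011000 + 1110001110011101010101011100110 = 11100110000001001011110111111110 = 3859070462

3859070462


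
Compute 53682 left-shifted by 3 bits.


0b1101000110110010 << 3 = 0b1101000110110010000 = 429456

429456


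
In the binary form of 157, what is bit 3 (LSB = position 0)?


0b10011101, position 3 = 1

1


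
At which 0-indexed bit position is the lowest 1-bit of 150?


0b10010110. Lowest set bit at position 1

1


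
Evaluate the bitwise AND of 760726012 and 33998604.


0b101101010101111100000111111100 & 0b10000001101100011100001100 = 0b1101100000100001100 = 442636

442636


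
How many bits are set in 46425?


0b1011010101011001 has 9 set bits

9


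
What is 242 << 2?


0b11110010 << 2 = 0b1111001000 = 968

968


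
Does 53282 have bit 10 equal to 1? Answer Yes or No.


0b1101000000100010, bit 10 = 0. No

No


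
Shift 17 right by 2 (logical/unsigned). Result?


0b10001 >> 2 = 0b100 = 4

4


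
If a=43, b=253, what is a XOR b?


43 ^ 253 = 214

214


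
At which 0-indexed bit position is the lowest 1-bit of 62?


0b111110. Lowest set bit at position 1

1
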